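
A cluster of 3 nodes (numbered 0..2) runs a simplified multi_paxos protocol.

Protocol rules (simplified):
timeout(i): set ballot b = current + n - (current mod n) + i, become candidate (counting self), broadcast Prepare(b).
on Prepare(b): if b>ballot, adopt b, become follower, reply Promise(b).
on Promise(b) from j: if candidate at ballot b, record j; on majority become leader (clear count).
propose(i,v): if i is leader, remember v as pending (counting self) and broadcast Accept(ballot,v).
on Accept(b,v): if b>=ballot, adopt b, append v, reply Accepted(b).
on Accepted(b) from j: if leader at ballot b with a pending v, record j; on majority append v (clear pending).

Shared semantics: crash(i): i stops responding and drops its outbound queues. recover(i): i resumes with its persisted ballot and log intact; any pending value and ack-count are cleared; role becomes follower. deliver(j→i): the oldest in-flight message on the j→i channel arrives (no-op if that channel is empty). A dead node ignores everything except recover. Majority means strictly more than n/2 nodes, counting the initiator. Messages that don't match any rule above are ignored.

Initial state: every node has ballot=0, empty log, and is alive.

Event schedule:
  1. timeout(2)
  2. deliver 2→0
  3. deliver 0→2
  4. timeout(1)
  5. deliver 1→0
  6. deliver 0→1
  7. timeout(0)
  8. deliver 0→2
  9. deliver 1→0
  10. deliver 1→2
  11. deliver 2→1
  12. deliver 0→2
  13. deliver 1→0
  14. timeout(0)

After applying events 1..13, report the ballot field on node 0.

[1] timeout(2) → N2(cand b5 [-])
[2] deliver 2→0 → N0(foll b5 [-])
[3] deliver 0→2 → N2(lead b5 [-])
[4] timeout(1) → N1(cand b4 [-])
[5] deliver 1→0 → ∅
[6] deliver 0→1 → ∅
[7] timeout(0) → N0(cand b6 [-])
[8] deliver 0→2 → N2(foll b6 [-])
[9] deliver 1→0 → ∅
[10] deliver 1→2 → ∅
[11] deliver 2→1 → N1(foll b5 [-])
[12] deliver 0→2 → ∅
[13] deliver 1→0 → ∅

6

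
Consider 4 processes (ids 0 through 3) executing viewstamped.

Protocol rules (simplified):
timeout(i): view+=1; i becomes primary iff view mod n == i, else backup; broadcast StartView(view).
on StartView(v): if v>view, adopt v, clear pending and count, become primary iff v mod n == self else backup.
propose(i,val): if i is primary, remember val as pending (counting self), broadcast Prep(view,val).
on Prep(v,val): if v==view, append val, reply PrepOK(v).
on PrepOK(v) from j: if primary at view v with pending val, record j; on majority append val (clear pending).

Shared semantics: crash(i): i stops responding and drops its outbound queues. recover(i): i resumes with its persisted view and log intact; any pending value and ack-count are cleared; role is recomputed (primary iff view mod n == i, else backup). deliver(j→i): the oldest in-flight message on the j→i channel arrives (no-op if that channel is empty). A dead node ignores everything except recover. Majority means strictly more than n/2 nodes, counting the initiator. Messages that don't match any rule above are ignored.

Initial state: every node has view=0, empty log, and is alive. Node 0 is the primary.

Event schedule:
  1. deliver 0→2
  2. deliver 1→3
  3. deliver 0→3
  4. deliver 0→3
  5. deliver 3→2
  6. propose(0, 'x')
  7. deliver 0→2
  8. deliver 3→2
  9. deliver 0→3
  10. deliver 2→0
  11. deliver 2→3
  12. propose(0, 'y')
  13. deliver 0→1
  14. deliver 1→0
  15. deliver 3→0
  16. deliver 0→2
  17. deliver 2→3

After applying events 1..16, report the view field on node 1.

step 1 deliver 0→2: —
step 2 deliver 1→3: —
step 3 deliver 0→3: —
step 4 deliver 0→3: —
step 5 deliver 3→2: —
step 6 propose(0,'x'): —
step 7 deliver 0→2: 2={back,v=0,log=x}
step 8 deliver 3→2: —
step 9 deliver 0→3: 3={back,v=0,log=x}
step 10 deliver 2→0: —
step 11 deliver 2→3: —
step 12 propose(0,'y'): —
step 13 deliver 0→1: 1={back,v=0,log=x}
step 14 deliver 1→0: —
step 15 deliver 3→0: 0={prim,v=0,log=y}
step 16 deliver 0→2: 2={back,v=0,log=x,y}

0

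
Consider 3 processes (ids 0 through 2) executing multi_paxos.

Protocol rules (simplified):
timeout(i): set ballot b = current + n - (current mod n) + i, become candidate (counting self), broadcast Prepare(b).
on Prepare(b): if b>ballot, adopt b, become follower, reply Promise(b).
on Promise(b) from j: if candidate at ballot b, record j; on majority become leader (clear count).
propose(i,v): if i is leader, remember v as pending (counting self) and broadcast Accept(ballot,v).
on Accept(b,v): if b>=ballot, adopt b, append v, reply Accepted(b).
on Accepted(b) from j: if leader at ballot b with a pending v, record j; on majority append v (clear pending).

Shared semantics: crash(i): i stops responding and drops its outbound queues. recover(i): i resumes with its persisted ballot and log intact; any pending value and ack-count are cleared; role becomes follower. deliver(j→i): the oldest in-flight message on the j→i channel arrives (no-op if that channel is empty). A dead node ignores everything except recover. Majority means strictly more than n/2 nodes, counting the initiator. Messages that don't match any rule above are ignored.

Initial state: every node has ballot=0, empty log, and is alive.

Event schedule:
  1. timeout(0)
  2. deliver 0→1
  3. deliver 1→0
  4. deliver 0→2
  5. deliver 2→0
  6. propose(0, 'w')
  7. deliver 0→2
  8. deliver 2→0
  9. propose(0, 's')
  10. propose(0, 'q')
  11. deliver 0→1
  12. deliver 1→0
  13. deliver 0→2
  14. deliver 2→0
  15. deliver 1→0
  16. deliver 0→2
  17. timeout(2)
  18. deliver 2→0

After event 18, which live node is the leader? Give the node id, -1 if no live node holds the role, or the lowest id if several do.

0

[1] timeout(0) → N0(cand b3 [-])
[2] deliver 0→1 → N1(foll b3 [-])
[3] deliver 1→0 → N0(lead b3 [-])
[4] deliver 0→2 → N2(foll b3 [-])
[5] deliver 2→0 → ∅
[6] propose(0,'w') → ∅
[7] deliver 0→2 → N2(foll b3 [w])
[8] deliver 2→0 → N0(lead b3 [w])
[9] propose(0,'s') → ∅
[10] propose(0,'q') → ∅
[11] deliver 0→1 → N1(foll b3 [w])
[12] deliver 1→0 → N0(lead b3 [w,q])
[13] deliver 0→2 → N2(foll b3 [w,s])
[14] deliver 2→0 → ∅
[15] deliver 1→0 → ∅
[16] deliver 0→2 → N2(foll b3 [w,s,q])
[17] timeout(2) → N2(cand b8 [w,s,q])
[18] deliver 2→0 → ∅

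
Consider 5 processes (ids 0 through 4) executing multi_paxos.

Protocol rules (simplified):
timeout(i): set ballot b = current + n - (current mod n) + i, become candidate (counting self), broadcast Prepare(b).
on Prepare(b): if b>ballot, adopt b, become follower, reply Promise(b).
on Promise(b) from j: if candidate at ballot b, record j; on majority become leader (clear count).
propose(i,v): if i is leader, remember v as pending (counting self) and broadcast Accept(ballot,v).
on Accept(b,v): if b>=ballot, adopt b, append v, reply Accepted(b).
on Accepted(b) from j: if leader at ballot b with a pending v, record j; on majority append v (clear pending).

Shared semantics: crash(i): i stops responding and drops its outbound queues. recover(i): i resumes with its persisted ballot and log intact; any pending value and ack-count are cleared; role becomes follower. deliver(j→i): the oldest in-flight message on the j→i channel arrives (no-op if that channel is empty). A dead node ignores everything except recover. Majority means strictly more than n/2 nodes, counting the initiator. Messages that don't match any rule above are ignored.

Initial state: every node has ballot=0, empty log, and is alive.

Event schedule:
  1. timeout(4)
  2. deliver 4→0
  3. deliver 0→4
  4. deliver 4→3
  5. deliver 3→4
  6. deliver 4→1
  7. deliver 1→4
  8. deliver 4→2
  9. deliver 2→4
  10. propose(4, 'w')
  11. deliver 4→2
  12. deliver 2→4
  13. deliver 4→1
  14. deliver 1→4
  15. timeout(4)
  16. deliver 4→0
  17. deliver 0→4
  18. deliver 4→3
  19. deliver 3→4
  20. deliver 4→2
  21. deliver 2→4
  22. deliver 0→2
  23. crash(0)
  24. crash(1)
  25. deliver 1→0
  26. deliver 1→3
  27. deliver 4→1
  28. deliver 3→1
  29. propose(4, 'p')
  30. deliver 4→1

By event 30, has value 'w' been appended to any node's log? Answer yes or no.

yes

1. timeout(4):  <4:cand b9 ->
2. deliver 4→0:  <0:foll b9 ->
3. deliver 0→4:  nop
4. deliver 4→3:  <3:foll b9 ->
5. deliver 3→4:  <4:lead b9 ->
6. deliver 4→1:  <1:foll b9 ->
7. deliver 1→4:  nop
8. deliver 4→2:  <2:foll b9 ->
9. deliver 2→4:  nop
10. propose(4,'w'):  nop
11. deliver 4→2:  <2:foll b9 w>
12. deliver 2→4:  nop
13. deliver 4→1:  <1:foll b9 w>
14. deliver 1→4:  <4:lead b9 w>
15. timeout(4):  <4:cand b14 w>
16. deliver 4→0:  <0:foll b9 w>
17. deliver 0→4:  nop
18. deliver 4→3:  <3:foll b9 w>
19. deliver 3→4:  nop
20. deliver 4→2:  <2:foll b14 w>
21. deliver 2→4:  nop
22. deliver 0→2:  nop
23. crash(0):  <0:✗foll b9 w>
24. crash(1):  <1:✗foll b9 w>
25. deliver 1→0:  nop
26. deliver 1→3:  nop
27. deliver 4→1:  nop
28. deliver 3→1:  nop
29. propose(4,'p'):  nop
30. deliver 4→1:  nop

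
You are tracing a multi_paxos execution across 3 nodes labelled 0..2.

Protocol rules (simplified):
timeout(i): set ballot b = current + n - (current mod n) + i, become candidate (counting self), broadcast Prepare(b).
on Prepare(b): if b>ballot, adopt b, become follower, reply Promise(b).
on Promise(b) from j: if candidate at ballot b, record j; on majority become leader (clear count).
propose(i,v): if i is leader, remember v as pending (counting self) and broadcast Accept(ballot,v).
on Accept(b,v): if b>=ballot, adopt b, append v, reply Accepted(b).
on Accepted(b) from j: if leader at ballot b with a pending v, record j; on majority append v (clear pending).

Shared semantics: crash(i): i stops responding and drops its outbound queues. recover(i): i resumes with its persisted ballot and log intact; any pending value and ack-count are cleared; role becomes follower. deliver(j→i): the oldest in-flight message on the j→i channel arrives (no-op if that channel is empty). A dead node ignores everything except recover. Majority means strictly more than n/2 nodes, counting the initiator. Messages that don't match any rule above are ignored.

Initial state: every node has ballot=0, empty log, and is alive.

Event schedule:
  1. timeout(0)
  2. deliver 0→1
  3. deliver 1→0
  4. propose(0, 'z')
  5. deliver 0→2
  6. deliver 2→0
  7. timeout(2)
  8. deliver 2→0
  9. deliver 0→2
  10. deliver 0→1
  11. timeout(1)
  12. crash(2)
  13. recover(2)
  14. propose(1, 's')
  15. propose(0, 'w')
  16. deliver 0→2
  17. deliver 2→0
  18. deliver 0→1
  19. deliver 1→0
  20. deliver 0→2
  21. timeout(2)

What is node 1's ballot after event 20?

step 1 timeout(0): 0={cand,b=3,log=-}
step 2 deliver 0→1: 1={foll,b=3,log=-}
step 3 deliver 1→0: 0={lead,b=3,log=-}
step 4 propose(0,'z'): —
step 5 deliver 0→2: 2={foll,b=3,log=-}
step 6 deliver 2→0: —
step 7 timeout(2): 2={cand,b=8,log=-}
step 8 deliver 2→0: 0={foll,b=8,log=-}
step 9 deliver 0→2: —
step 10 deliver 0→1: 1={foll,b=3,log=z}
step 11 timeout(1): 1={cand,b=7,log=z}
step 12 crash(2): 2={✗cand,b=8,log=-}
step 13 recover(2): 2={foll,b=8,log=-}
step 14 propose(1,'s'): —
step 15 propose(0,'w'): —
step 16 deliver 0→2: —
step 17 deliver 2→0: —
step 18 deliver 0→1: —
step 19 deliver 1→0: —
step 20 deliver 0→2: —

7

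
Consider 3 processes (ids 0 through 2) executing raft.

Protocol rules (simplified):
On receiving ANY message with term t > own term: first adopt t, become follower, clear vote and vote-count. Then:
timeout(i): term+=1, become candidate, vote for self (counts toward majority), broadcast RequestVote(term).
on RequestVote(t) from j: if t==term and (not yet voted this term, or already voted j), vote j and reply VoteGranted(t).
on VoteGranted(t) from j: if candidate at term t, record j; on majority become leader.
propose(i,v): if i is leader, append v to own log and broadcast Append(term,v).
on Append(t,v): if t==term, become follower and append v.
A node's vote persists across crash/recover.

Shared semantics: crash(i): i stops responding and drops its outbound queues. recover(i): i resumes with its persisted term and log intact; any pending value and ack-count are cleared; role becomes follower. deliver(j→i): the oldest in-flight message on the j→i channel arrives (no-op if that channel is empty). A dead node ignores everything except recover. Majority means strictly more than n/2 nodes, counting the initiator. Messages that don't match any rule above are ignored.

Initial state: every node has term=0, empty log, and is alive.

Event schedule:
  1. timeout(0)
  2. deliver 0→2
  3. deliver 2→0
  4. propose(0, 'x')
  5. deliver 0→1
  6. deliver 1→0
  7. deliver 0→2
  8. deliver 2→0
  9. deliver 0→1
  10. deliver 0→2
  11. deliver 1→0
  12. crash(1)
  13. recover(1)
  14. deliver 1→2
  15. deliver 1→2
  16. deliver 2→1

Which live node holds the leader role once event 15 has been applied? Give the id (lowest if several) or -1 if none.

0

1. timeout(0):  <0:cand t1 ->
2. deliver 0→2:  <2:foll t1 ->
3. deliver 2→0:  <0:lead t1 ->
4. propose(0,'x'):  <0:lead t1 x>
5. deliver 0→1:  <1:foll t1 ->
6. deliver 1→0:  nop
7. deliver 0→2:  <2:foll t1 x>
8. deliver 2→0:  nop
9. deliver 0→1:  <1:foll t1 x>
10. deliver 0→2:  nop
11. deliver 1→0:  nop
12. crash(1):  <1:✗foll t1 x>
13. recover(1):  <1:foll t1 x>
14. deliver 1→2:  nop
15. deliver 1→2:  nop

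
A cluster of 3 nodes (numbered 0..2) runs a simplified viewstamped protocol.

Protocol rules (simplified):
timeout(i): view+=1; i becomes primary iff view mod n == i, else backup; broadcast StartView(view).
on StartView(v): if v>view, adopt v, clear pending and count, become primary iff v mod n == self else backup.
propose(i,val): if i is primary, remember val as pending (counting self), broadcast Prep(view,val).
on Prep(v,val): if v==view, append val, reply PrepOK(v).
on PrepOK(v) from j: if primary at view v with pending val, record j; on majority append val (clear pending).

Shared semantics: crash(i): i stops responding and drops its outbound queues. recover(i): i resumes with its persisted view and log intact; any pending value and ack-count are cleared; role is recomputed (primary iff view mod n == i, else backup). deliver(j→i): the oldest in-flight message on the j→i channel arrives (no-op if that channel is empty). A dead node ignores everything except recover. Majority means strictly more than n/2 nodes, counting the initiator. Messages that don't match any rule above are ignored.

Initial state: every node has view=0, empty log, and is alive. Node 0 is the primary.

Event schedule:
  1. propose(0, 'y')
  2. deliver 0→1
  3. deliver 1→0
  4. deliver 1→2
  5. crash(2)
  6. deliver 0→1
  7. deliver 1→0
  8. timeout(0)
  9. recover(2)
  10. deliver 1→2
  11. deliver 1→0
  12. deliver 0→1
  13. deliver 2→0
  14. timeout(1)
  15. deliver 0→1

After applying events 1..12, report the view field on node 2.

step 1 propose(0,'y'): —
step 2 deliver 0→1: 1={back,v=0,log=y}
step 3 deliver 1→0: 0={prim,v=0,log=y}
step 4 deliver 1→2: —
step 5 crash(2): 2={✗back,v=0,log=-}
step 6 deliver 0→1: —
step 7 deliver 1→0: —
step 8 timeout(0): 0={back,v=1,log=y}
step 9 recover(2): 2={back,v=0,log=-}
step 10 deliver 1→2: —
step 11 deliver 1→0: —
step 12 deliver 0→1: 1={prim,v=1,log=y}

0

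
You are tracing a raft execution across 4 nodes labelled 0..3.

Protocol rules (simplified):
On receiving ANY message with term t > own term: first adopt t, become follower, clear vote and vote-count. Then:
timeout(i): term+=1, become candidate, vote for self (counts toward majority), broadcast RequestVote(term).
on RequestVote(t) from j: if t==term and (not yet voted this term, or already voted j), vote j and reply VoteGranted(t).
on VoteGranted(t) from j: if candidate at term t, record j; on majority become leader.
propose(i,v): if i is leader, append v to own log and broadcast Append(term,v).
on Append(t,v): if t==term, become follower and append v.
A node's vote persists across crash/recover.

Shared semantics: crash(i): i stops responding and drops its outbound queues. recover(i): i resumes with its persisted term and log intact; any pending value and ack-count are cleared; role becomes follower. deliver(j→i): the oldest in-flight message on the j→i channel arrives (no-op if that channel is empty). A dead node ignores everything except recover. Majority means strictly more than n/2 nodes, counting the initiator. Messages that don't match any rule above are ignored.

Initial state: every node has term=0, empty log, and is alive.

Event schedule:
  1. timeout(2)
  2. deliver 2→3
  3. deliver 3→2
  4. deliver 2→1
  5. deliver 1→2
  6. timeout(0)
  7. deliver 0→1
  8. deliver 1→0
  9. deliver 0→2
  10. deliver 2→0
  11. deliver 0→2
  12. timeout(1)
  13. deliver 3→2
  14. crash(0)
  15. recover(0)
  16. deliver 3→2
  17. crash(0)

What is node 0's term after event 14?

1

[1] timeout(2) → N2(cand t1 [-])
[2] deliver 2→3 → N3(foll t1 [-])
[3] deliver 3→2 → ∅
[4] deliver 2→1 → N1(foll t1 [-])
[5] deliver 1→2 → N2(lead t1 [-])
[6] timeout(0) → N0(cand t1 [-])
[7] deliver 0→1 → ∅
[8] deliver 1→0 → ∅
[9] deliver 0→2 → ∅
[10] deliver 2→0 → ∅
[11] deliver 0→2 → ∅
[12] timeout(1) → N1(cand t2 [-])
[13] deliver 3→2 → ∅
[14] crash(0) → N0(✗cand t1 [-])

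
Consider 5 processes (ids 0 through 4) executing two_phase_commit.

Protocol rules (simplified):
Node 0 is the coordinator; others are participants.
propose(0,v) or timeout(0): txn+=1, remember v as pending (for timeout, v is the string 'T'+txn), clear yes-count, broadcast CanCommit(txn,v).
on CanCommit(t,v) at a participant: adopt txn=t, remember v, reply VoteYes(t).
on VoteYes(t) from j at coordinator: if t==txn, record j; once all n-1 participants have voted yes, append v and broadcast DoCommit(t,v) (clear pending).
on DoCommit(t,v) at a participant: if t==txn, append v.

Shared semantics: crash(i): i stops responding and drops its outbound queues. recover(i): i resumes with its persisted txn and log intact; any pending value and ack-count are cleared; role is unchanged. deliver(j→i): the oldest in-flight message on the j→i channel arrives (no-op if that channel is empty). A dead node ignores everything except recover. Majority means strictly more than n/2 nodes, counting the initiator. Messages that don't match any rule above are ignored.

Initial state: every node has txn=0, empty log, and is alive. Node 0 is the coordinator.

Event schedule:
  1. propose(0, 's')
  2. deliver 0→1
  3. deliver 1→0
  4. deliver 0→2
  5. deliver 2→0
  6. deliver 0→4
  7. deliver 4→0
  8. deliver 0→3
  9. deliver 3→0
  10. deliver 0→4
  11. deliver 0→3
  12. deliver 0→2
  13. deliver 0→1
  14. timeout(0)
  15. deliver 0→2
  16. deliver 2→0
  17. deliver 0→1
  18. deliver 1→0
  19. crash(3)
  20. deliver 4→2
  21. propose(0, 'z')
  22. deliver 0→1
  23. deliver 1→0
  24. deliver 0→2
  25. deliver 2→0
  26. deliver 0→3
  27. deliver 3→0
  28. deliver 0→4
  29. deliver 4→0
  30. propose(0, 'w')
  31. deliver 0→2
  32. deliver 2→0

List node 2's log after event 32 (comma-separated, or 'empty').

s

e1 propose(0,'s'): 0[coor,t=1,-]
e2 deliver 0→1: 1[part,t=1,-]
e3 deliver 1→0: ·
e4 deliver 0→2: 2[part,t=1,-]
e5 deliver 2→0: ·
e6 deliver 0→4: 4[part,t=1,-]
e7 deliver 4→0: ·
e8 deliver 0→3: 3[part,t=1,-]
e9 deliver 3→0: 0[coor,t=1,s]
e10 deliver 0→4: 4[part,t=1,s]
e11 deliver 0→3: 3[part,t=1,s]
e12 deliver 0→2: 2[part,t=1,s]
e13 deliver 0→1: 1[part,t=1,s]
e14 timeout(0): 0[coor,t=2,s]
e15 deliver 0→2: 2[part,t=2,s]
e16 deliver 2→0: ·
e17 deliver 0→1: 1[part,t=2,s]
e18 deliver 1→0: ·
e19 crash(3): 3[✗part,t=1,s]
e20 deliver 4→2: ·
e21 propose(0,'z'): 0[coor,t=3,s]
e22 deliver 0→1: 1[part,t=3,s]
e23 deliver 1→0: ·
e24 deliver 0→2: 2[part,t=3,s]
e25 deliver 2→0: ·
e26 deliver 0→3: ·
e27 deliver 3→0: ·
e28 deliver 0→4: 4[part,t=2,s]
e29 deliver 4→0: ·
e30 propose(0,'w'): 0[coor,t=4,s]
e31 deliver 0→2: 2[part,t=4,s]
e32 deliver 2→0: ·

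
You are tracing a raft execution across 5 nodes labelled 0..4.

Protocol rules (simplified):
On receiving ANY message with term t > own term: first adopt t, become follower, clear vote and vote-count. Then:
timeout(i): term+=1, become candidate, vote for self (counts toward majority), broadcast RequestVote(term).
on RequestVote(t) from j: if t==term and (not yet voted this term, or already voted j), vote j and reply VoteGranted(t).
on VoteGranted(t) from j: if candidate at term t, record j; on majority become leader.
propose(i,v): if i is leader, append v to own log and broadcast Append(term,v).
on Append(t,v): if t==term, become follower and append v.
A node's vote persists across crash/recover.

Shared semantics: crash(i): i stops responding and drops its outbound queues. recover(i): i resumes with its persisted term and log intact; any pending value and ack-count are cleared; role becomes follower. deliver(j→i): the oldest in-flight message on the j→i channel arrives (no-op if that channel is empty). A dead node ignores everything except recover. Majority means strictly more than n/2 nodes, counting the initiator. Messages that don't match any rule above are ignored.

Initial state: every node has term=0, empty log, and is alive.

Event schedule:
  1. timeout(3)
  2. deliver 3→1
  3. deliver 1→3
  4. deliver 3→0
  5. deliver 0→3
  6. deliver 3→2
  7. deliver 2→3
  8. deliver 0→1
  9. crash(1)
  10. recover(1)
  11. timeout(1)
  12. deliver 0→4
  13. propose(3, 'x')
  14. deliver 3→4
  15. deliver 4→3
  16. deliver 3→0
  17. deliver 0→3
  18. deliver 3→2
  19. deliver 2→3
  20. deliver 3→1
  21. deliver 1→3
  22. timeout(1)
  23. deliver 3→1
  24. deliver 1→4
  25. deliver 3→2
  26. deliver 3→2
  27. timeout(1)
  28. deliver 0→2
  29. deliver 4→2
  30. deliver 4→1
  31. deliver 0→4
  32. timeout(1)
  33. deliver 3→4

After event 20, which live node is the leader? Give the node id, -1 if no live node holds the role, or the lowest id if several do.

3

1. timeout(3):  <3:cand t1 ->
2. deliver 3→1:  <1:foll t1 ->
3. deliver 1→3:  nop
4. deliver 3→0:  <0:foll t1 ->
5. deliver 0→3:  <3:lead t1 ->
6. deliver 3→2:  <2:foll t1 ->
7. deliver 2→3:  nop
8. deliver 0→1:  nop
9. crash(1):  <1:✗foll t1 ->
10. recover(1):  <1:foll t1 ->
11. timeout(1):  <1:cand t2 ->
12. deliver 0→4:  nop
13. propose(3,'x'):  <3:lead t1 x>
14. deliver 3→4:  <4:foll t1 ->
15. deliver 4→3:  nop
16. deliver 3→0:  <0:foll t1 x>
17. deliver 0→3:  nop
18. deliver 3→2:  <2:foll t1 x>
19. deliver 2→3:  nop
20. deliver 3→1:  nop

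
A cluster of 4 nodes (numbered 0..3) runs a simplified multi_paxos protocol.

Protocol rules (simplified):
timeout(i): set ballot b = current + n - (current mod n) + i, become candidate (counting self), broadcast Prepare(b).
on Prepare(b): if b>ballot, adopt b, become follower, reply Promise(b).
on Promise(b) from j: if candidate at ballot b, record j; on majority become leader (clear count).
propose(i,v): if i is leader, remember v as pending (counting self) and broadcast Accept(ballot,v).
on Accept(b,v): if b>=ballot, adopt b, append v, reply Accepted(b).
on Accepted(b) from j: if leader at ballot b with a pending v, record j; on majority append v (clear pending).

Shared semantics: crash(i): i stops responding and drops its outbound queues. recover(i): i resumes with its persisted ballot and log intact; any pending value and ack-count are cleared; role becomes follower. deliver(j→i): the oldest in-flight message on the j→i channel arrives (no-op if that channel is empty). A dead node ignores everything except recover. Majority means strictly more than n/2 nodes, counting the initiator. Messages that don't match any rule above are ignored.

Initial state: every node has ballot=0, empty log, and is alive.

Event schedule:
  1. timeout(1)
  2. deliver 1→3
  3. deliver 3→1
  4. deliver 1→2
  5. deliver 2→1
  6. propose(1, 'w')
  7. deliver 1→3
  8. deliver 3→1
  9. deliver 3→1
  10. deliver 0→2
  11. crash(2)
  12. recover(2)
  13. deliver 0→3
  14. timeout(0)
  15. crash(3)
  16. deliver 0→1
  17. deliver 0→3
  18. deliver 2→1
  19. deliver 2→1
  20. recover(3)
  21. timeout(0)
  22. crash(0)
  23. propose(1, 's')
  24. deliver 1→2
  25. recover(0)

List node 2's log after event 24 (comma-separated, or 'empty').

e1 timeout(1): 1[cand,b=5,-]
e2 deliver 1→3: 3[foll,b=5,-]
e3 deliver 3→1: ·
e4 deliver 1→2: 2[foll,b=5,-]
e5 deliver 2→1: 1[lead,b=5,-]
e6 propose(1,'w'): ·
e7 deliver 1→3: 3[foll,b=5,w]
e8 deliver 3→1: ·
e9 deliver 3→1: ·
e10 deliver 0→2: ·
e11 crash(2): 2[✗foll,b=5,-]
e12 recover(2): 2[foll,b=5,-]
e13 deliver 0→3: ·
e14 timeout(0): 0[cand,b=4,-]
e15 crash(3): 3[✗foll,b=5,w]
e16 deliver 0→1: ·
e17 deliver 0→3: ·
e18 deliver 2→1: ·
e19 deliver 2→1: ·
e20 recover(3): 3[foll,b=5,w]
e21 timeout(0): 0[cand,b=8,-]
e22 crash(0): 0[✗cand,b=8,-]
e23 propose(1,'s'): ·
e24 deliver 1→2: 2[foll,b=5,w]

w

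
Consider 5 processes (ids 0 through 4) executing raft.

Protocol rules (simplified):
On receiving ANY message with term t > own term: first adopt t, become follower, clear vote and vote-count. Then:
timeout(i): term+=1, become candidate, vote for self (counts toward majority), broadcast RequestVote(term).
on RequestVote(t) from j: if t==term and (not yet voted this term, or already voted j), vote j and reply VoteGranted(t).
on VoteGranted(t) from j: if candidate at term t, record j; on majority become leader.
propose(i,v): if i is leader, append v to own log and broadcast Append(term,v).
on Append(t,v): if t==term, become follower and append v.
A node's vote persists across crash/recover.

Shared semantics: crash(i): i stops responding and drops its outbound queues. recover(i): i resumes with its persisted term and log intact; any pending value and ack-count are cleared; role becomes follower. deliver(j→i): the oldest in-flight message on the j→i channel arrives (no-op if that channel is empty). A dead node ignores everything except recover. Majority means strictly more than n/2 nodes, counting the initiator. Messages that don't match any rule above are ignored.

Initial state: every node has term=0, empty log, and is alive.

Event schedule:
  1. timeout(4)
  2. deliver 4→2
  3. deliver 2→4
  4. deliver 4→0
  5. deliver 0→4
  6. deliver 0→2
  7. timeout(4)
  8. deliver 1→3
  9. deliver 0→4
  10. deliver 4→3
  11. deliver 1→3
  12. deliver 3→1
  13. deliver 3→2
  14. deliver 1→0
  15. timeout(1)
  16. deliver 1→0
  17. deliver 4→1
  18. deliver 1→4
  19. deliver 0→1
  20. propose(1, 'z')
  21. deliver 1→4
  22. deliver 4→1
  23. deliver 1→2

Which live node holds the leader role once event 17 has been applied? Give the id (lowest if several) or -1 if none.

e1 timeout(4): 4[cand,t=1,-]
e2 deliver 4→2: 2[foll,t=1,-]
e3 deliver 2→4: ·
e4 deliver 4→0: 0[foll,t=1,-]
e5 deliver 0→4: 4[lead,t=1,-]
e6 deliver 0→2: ·
e7 timeout(4): 4[cand,t=2,-]
e8 deliver 1→3: ·
e9 deliver 0→4: ·
e10 deliver 4→3: 3[foll,t=1,-]
e11 deliver 1→3: ·
e12 deliver 3→1: ·
e13 deliver 3→2: ·
e14 deliver 1→0: ·
e15 timeout(1): 1[cand,t=1,-]
e16 deliver 1→0: ·
e17 deliver 4→1: ·

-1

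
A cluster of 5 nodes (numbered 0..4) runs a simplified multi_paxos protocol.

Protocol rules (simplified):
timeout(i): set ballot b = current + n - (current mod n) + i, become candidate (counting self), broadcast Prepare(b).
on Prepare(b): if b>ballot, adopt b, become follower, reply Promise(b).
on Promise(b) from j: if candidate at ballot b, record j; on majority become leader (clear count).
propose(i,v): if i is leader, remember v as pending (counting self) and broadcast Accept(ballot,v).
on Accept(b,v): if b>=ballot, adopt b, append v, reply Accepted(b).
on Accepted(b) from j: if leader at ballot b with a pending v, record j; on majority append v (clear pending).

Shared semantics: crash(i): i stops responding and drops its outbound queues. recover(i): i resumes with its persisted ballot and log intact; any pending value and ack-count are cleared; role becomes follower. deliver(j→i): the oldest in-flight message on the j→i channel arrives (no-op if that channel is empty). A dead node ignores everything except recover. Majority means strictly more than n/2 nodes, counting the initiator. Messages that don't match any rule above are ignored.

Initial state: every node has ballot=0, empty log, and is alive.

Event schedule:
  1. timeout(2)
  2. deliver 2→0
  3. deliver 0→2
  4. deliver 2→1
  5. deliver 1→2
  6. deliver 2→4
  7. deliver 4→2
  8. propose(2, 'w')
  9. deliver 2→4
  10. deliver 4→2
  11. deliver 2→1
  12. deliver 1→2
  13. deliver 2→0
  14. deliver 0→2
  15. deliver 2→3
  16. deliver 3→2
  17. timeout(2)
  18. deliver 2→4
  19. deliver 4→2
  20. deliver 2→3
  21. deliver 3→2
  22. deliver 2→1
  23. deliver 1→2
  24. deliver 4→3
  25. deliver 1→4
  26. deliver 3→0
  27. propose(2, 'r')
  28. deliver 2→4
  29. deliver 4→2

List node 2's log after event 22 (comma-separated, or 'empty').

w

1. timeout(2):  <2:cand b7 ->
2. deliver 2→0:  <0:foll b7 ->
3. deliver 0→2:  nop
4. deliver 2→1:  <1:foll b7 ->
5. deliver 1→2:  <2:lead b7 ->
6. deliver 2→4:  <4:foll b7 ->
7. deliver 4→2:  nop
8. propose(2,'w'):  nop
9. deliver 2→4:  <4:foll b7 w>
10. deliver 4→2:  nop
11. deliver 2→1:  <1:foll b7 w>
12. deliver 1→2:  <2:lead b7 w>
13. deliver 2→0:  <0:foll b7 w>
14. deliver 0→2:  nop
15. deliver 2→3:  <3:foll b7 ->
16. deliver 3→2:  nop
17. timeout(2):  <2:cand b12 w>
18. deliver 2→4:  <4:foll b12 w>
19. deliver 4→2:  nop
20. deliver 2→3:  <3:foll b7 w>
21. deliver 3→2:  nop
22. deliver 2→1:  <1:foll b12 w>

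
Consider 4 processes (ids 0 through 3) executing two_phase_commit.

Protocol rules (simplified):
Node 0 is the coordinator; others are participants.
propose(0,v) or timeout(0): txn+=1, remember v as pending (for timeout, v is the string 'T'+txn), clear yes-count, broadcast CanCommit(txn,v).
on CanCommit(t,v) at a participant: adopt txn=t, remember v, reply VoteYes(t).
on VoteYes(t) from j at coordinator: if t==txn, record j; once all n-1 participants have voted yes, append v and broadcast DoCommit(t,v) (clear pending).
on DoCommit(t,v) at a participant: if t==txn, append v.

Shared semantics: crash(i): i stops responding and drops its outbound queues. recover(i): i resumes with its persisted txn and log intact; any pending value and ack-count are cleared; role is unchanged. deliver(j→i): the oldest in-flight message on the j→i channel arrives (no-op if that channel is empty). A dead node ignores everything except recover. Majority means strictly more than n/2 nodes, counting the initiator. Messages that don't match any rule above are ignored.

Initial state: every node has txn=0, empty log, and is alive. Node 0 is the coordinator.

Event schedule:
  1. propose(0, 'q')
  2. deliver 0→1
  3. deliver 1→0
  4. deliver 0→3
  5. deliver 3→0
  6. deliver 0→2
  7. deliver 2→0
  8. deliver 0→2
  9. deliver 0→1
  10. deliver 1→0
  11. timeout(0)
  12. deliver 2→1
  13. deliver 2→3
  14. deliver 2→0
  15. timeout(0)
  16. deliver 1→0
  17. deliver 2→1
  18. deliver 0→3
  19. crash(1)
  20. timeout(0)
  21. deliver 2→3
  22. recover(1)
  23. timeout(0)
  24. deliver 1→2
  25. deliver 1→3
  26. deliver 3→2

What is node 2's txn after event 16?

1

e1 propose(0,'q'): 0[coor,t=1,-]
e2 deliver 0→1: 1[part,t=1,-]
e3 deliver 1→0: ·
e4 deliver 0→3: 3[part,t=1,-]
e5 deliver 3→0: ·
e6 deliver 0→2: 2[part,t=1,-]
e7 deliver 2→0: 0[coor,t=1,q]
e8 deliver 0→2: 2[part,t=1,q]
e9 deliver 0→1: 1[part,t=1,q]
e10 deliver 1→0: ·
e11 timeout(0): 0[coor,t=2,q]
e12 deliver 2→1: ·
e13 deliver 2→3: ·
e14 deliver 2→0: ·
e15 timeout(0): 0[coor,t=3,q]
e16 deliver 1→0: ·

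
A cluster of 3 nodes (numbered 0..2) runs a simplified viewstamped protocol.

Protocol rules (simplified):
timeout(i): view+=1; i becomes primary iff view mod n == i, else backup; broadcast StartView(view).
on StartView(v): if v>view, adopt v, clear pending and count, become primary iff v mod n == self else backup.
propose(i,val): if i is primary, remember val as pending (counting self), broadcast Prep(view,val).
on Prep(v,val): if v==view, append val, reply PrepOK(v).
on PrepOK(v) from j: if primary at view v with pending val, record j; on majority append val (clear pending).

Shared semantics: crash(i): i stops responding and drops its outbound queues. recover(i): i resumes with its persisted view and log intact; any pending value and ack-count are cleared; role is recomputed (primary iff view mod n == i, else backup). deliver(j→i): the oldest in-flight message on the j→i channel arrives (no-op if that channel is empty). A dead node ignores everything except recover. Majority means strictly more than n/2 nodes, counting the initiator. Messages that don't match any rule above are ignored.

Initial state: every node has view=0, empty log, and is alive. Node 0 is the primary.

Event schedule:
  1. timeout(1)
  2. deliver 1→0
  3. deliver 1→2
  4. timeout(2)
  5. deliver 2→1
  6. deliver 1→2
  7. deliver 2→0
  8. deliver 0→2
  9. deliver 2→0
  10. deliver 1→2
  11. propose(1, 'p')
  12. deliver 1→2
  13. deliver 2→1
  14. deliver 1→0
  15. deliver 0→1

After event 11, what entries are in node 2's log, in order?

e1 timeout(1): 1[prim,v=1,-]
e2 deliver 1→0: 0[back,v=1,-]
e3 deliver 1→2: 2[back,v=1,-]
e4 timeout(2): 2[prim,v=2,-]
e5 deliver 2→1: 1[back,v=2,-]
e6 deliver 1→2: ·
e7 deliver 2→0: 0[back,v=2,-]
e8 deliver 0→2: ·
e9 deliver 2→0: ·
e10 deliver 1→2: ·
e11 propose(1,'p'): ·

empty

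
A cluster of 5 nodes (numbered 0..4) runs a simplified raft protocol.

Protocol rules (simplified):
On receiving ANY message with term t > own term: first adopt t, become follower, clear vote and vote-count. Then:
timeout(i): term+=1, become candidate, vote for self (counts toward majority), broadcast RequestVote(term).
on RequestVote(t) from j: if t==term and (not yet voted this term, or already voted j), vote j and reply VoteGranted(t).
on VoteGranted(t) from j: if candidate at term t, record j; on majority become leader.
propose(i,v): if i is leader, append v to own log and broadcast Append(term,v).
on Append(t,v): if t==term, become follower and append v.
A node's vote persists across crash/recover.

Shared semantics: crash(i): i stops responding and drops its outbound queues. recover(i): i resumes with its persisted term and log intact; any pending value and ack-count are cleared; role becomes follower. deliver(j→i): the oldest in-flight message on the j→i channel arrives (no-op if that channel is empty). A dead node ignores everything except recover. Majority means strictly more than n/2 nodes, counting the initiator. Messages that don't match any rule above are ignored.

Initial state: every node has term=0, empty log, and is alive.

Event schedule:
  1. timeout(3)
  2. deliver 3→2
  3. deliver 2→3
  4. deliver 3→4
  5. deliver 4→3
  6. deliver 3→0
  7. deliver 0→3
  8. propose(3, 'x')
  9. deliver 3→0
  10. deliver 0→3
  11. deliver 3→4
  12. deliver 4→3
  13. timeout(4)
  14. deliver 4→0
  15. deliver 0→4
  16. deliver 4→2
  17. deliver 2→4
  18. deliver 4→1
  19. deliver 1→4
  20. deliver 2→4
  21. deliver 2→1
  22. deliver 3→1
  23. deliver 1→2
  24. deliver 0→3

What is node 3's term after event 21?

1

1. timeout(3):  <3:cand t1 ->
2. deliver 3→2:  <2:foll t1 ->
3. deliver 2→3:  nop
4. deliver 3→4:  <4:foll t1 ->
5. deliver 4→3:  <3:lead t1 ->
6. deliver 3→0:  <0:foll t1 ->
7. deliver 0→3:  nop
8. propose(3,'x'):  <3:lead t1 x>
9. deliver 3→0:  <0:foll t1 x>
10. deliver 0→3:  nop
11. deliver 3→4:  <4:foll t1 x>
12. deliver 4→3:  nop
13. timeout(4):  <4:cand t2 x>
14. deliver 4→0:  <0:foll t2 x>
15. deliver 0→4:  nop
16. deliver 4→2:  <2:foll t2 ->
17. deliver 2→4:  <4:lead t2 x>
18. deliver 4→1:  <1:foll t2 ->
19. deliver 1→4:  nop
20. deliver 2→4:  nop
21. deliver 2→1:  nop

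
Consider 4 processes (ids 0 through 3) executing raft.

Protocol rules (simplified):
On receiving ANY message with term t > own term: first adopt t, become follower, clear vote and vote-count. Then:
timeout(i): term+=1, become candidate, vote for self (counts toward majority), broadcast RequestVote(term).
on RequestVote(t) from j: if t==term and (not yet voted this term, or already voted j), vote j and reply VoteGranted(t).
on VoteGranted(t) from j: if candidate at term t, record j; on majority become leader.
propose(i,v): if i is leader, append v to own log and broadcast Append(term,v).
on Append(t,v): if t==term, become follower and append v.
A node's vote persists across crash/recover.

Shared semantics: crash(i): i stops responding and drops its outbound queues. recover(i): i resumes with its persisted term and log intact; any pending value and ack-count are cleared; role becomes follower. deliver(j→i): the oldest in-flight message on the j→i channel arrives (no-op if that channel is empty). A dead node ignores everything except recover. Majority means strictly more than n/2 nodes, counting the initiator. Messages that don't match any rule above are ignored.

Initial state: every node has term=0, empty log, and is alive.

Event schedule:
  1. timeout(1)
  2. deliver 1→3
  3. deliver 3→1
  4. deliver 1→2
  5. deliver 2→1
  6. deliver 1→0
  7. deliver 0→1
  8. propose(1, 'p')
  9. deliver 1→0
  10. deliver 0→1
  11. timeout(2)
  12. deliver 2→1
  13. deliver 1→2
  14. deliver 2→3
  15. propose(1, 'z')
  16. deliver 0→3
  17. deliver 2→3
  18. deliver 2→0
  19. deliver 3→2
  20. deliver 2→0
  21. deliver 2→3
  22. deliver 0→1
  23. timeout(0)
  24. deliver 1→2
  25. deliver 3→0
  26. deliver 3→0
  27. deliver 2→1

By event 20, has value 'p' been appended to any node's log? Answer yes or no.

yes

after 1 — timeout(1): n1:cand/t1/[-]
after 2 — deliver 1→3: n3:foll/t1/[-]
after 3 — deliver 3→1: ·
after 4 — deliver 1→2: n2:foll/t1/[-]
after 5 — deliver 2→1: n1:lead/t1/[-]
after 6 — deliver 1→0: n0:foll/t1/[-]
after 7 — deliver 0→1: ·
after 8 — propose(1,'p'): n1:lead/t1/[p]
after 9 — deliver 1→0: n0:foll/t1/[p]
after 10 — deliver 0→1: ·
after 11 — timeout(2): n2:cand/t2/[-]
after 12 — deliver 2→1: n1:foll/t2/[p]
after 13 — deliver 1→2: ·
after 14 — deliver 2→3: n3:foll/t2/[-]
after 15 — propose(1,'z'): ·
after 16 — deliver 0→3: ·
after 17 — deliver 2→3: ·
after 18 — deliver 2→0: n0:foll/t2/[p]
after 19 — deliver 3→2: ·
after 20 — deliver 2→0: ·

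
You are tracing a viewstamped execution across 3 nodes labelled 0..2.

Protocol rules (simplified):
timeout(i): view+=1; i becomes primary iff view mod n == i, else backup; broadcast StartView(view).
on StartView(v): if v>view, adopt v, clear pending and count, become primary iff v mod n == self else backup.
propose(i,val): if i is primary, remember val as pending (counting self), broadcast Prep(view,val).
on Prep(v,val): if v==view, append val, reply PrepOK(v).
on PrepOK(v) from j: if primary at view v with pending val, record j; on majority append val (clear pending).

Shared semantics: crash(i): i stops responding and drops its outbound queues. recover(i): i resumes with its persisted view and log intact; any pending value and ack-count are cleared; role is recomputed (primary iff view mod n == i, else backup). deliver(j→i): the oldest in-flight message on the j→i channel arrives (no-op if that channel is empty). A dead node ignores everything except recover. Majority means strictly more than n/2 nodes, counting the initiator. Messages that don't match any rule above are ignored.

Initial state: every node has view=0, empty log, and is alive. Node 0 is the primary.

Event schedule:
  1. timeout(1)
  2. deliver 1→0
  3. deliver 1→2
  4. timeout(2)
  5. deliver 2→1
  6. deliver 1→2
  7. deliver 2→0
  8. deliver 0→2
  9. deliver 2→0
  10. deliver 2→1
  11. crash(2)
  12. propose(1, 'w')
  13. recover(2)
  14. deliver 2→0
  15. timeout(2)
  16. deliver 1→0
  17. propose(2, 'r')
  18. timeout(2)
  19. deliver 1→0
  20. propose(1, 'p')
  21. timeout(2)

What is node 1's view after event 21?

1. timeout(1):  <1:prim v1 ->
2. deliver 1→0:  <0:back v1 ->
3. deliver 1→2:  <2:back v1 ->
4. timeout(2):  <2:prim v2 ->
5. deliver 2→1:  <1:back v2 ->
6. deliver 1→2:  nop
7. deliver 2→0:  <0:back v2 ->
8. deliver 0→2:  nop
9. deliver 2→0:  nop
10. deliver 2→1:  nop
11. crash(2):  <2:✗prim v2 ->
12. propose(1,'w'):  nop
13. recover(2):  <2:prim v2 ->
14. deliver 2→0:  nop
15. timeout(2):  <2:back v3 ->
16. deliver 1→0:  nop
17. propose(2,'r'):  nop
18. timeout(2):  <2:back v4 ->
19. deliver 1→0:  nop
20. propose(1,'p'):  nop
21. timeout(2):  <2:prim v5 ->

2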